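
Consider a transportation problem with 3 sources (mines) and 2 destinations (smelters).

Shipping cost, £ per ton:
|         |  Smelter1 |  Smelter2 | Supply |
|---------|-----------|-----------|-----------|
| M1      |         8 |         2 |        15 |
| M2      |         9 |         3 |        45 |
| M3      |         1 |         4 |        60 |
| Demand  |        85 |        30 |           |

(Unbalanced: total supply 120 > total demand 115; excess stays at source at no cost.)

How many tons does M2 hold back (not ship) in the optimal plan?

5

Minimum-cost shipments:
  M1 to Smelter2: 15 × £2 = £30
  M2 to Smelter1: 25 × £9 = £225
  M2 to Smelter2: 15 × £3 = £45
  M3 to Smelter1: 60 × £1 = £60
Total cost = £360.
M2 ships 40 of its 45, leaving 5.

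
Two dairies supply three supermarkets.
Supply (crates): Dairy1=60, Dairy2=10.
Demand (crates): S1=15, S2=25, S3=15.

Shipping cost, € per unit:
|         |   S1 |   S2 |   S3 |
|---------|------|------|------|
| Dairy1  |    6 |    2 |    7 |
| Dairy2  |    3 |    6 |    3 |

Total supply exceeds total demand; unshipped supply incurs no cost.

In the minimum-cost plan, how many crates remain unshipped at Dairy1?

Minimum-cost shipments:
  Dairy1 to S1: 15 × €6 = €90
  Dairy1 to S2: 25 × €2 = €50
  Dairy1 to S3: 5 × €7 = €35
  Dairy2 to S3: 10 × €3 = €30
Total cost = €205.
Dairy1 ships 45 of its 60, leaving 15.

15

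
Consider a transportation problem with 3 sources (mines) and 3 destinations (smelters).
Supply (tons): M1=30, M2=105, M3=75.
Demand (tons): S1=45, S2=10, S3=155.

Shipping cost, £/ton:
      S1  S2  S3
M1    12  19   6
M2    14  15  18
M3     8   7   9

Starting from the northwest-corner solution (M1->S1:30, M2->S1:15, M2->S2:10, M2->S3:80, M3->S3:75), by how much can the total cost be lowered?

300

Current plan cost = 30·12 + 15·14 + 10·15 + 80·18 + 75·9 = £2835.
Optimal plan:
  M1–S3: 30 × £6 = £180
  M2–S1: 45 × £14 = £630
  M2–S2: 10 × £15 = £150
  M2–S3: 50 × £18 = £900
  M3–S3: 75 × £9 = £675
Optimal cost = £2535.
Saving = 2835 − 2535 = £300.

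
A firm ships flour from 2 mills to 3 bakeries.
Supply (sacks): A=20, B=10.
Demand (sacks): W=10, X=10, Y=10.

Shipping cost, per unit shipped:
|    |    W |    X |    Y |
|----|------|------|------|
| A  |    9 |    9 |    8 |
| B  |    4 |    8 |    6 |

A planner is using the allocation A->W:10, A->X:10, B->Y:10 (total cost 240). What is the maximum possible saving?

Current plan cost = 10·9 + 10·9 + 10·6 = 240.
Optimal plan:
  A->X: 10 × 9 = 90
  A->Y: 10 × 8 = 80
  B->W: 10 × 4 = 40
Optimal cost = 210.
Saving = 240 − 210 = 30.

30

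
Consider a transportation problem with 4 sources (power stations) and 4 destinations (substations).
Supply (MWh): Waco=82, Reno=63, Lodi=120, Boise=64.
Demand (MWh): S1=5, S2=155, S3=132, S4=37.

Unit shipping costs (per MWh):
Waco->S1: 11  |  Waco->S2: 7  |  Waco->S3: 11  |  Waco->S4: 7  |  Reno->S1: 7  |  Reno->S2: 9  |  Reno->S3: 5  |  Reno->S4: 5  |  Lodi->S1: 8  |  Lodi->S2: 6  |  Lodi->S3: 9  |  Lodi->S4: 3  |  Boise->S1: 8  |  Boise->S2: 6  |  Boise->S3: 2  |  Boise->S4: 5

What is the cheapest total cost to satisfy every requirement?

1651

A cheapest plan:
  Waco to S2: 82 × 7 = 574
  Reno to S3: 63 × 5 = 315
  Lodi to S1: 5 × 8 = 40
  Lodi to S2: 73 × 6 = 438
  Lodi to S3: 5 × 9 = 45
  Lodi to S4: 37 × 3 = 111
  Boise to S3: 64 × 2 = 128
Total = 574 + 315 + 40 + 438 + 45 + 111 + 128 = 1651.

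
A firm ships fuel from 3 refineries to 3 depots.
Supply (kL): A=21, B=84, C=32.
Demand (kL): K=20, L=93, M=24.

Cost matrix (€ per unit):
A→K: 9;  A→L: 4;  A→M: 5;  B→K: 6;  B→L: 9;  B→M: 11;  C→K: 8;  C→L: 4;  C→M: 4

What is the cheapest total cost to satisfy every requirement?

One minimum-cost allocation:
  A–L: 21 × €4 = €84
  B–K: 20 × €6 = €120
  B–L: 64 × €9 = €576
  C–L: 8 × €4 = €32
  C–M: 24 × €4 = €96
Total = 84 + 120 + 576 + 32 + 96 = €908.

908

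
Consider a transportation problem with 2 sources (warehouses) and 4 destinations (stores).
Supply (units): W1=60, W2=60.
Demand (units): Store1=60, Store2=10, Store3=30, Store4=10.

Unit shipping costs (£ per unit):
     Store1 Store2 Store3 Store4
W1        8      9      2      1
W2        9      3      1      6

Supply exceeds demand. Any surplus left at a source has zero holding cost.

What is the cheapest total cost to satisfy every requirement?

560

Optimal allocation:
  W1→Store1: 50 × £8 = £400
  W1→Store4: 10 × £1 = £10
  W2→Store1: 10 × £9 = £90
  W2→Store2: 10 × £3 = £30
  W2→Store3: 30 × £1 = £30
Total = 400 + 10 + 90 + 30 + 30 = £560.
(Supply check: W1 ships 60; W2 ships 50.)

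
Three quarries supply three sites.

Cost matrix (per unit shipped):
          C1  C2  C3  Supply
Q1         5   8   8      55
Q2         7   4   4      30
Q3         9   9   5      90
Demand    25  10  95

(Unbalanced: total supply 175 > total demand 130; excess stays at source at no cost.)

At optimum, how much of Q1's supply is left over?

Minimum-cost shipments:
  Q1 to C1: 25 × 5 = 125
  Q2 to C2: 10 × 4 = 40
  Q2 to C3: 20 × 4 = 80
  Q3 to C3: 75 × 5 = 375
Total cost = 620.
Q1 ships 25 of its 55, leaving 30.

30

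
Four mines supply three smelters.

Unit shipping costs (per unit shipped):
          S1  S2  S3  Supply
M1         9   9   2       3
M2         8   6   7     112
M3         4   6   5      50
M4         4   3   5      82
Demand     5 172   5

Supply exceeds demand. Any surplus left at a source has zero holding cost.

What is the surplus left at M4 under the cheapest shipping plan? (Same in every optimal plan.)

0

Minimum-cost shipments:
  M1–S3: 3 × 2 = 6
  M2–S2: 47 × 6 = 282
  M3–S1: 5 × 4 = 20
  M3–S2: 43 × 6 = 258
  M3–S3: 2 × 5 = 10
  M4–S2: 82 × 3 = 246
Total cost = 822.
M4 ships 82 of its 82, leaving 0.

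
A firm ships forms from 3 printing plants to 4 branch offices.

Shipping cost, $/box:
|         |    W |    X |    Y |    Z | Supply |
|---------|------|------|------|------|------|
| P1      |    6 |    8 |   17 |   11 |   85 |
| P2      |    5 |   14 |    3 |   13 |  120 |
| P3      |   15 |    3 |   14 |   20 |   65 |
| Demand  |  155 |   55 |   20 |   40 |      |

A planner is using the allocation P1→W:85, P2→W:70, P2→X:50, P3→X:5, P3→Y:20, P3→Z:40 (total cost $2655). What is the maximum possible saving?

1070

Current plan cost = 85·6 + 70·5 + 50·14 + 5·3 + 20·14 + 40·20 = $2655.
Optimal plan:
  P1->W: 45 × $6 = $270
  P1->Z: 40 × $11 = $440
  P2->W: 100 × $5 = $500
  P2->Y: 20 × $3 = $60
  P3->W: 10 × $15 = $150
  P3->X: 55 × $3 = $165
Optimal cost = $1585.
Saving = 2655 − 1585 = $1070.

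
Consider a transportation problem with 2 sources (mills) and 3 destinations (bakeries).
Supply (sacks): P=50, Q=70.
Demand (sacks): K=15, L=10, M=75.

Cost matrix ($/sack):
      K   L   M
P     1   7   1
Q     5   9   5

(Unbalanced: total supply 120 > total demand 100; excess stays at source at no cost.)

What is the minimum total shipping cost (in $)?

One minimum-cost allocation:
  P→K: 15 × $1 = $15
  P→M: 35 × $1 = $35
  Q→L: 10 × $9 = $90
  Q→M: 40 × $5 = $200
Total = 15 + 35 + 90 + 200 = $340.
(Supply check: P ships 50; Q ships 50.)

340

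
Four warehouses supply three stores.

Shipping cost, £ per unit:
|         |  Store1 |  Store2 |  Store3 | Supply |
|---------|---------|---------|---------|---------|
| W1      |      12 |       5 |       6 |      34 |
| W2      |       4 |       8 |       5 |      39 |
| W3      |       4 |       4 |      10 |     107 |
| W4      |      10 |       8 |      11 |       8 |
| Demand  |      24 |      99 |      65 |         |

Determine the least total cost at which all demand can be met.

Optimal allocation:
  W1 to Store2: 8 × £5 = £40
  W1 to Store3: 26 × £6 = £156
  W2 to Store3: 39 × £5 = £195
  W3 to Store1: 24 × £4 = £96
  W3 to Store2: 83 × £4 = £332
  W4 to Store2: 8 × £8 = £64
Total = 40 + 156 + 195 + 96 + 332 + 64 = £883.
(Supply check: W1 ships 34; W2 ships 39; W3 ships 107; W4 ships 8.)

883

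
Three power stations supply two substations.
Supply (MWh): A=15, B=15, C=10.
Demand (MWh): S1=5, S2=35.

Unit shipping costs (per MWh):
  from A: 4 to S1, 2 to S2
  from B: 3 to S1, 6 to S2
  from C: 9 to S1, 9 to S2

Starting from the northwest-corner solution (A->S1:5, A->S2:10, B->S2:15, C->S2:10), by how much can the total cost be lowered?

25

Current plan cost = 5·4 + 10·2 + 15·6 + 10·9 = 220.
Optimal plan:
  A–S2: 15 × 2 = 30
  B–S1: 5 × 3 = 15
  B–S2: 10 × 6 = 60
  C–S2: 10 × 9 = 90
Optimal cost = 195.
Saving = 220 − 195 = 25.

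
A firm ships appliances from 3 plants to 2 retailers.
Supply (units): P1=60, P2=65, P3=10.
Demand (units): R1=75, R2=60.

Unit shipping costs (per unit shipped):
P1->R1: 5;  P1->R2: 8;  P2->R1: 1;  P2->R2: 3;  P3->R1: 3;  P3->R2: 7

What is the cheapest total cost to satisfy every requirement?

A cheapest plan:
  P1–R1: 60 × 5 = 300
  P2–R1: 5 × 1 = 5
  P2–R2: 60 × 3 = 180
  P3–R1: 10 × 3 = 30
Total = 300 + 5 + 180 + 30 = 515.

515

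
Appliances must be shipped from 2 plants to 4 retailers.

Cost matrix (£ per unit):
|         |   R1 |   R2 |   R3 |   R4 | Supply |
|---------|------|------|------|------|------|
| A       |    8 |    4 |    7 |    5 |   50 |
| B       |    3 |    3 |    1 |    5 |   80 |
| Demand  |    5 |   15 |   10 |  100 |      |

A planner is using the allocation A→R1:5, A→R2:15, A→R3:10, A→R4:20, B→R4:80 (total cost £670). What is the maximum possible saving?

Current plan cost = 5·8 + 15·4 + 10·7 + 20·5 + 80·5 = £670.
Optimal plan:
  A→R4: 50 × £5 = £250
  B→R1: 5 × £3 = £15
  B→R2: 15 × £3 = £45
  B→R3: 10 × £1 = £10
  B→R4: 50 × £5 = £250
Optimal cost = £570.
Saving = 670 − 570 = £100.

100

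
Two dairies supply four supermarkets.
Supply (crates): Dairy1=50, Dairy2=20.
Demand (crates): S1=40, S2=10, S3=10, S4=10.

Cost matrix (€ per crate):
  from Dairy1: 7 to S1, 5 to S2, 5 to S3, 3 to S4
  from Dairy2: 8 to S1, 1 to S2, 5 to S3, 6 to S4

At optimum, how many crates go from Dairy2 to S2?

10

Solving gives:
  Dairy1→S1: 40 crates
  Dairy1→S4: 10 crates
  Dairy2→S2: 10 crates
  Dairy2→S3: 10 crates
Total cost = €370.
So Dairy2→S2 carries 10 crates.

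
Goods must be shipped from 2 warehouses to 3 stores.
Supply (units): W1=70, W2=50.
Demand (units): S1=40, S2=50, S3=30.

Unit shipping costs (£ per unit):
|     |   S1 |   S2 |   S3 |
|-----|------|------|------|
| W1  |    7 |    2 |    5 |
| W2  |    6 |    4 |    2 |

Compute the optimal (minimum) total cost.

A cheapest plan:
  W1–S1: 20 × £7 = £140
  W1–S2: 50 × £2 = £100
  W2–S1: 20 × £6 = £120
  W2–S3: 30 × £2 = £60
Total = 140 + 100 + 120 + 60 = £420.
(Supply check: W1 ships 70; W2 ships 50.)

420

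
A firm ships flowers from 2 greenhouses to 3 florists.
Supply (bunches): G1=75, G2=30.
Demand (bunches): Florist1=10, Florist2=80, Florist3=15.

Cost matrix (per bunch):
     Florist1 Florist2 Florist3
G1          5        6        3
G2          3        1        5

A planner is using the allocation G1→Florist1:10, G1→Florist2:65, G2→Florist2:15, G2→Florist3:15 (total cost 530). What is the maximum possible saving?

105

Current plan cost = 10·5 + 65·6 + 15·1 + 15·5 = 530.
Optimal plan:
  G1->Florist1: 10 × 5 = 50
  G1->Florist2: 50 × 6 = 300
  G1->Florist3: 15 × 3 = 45
  G2->Florist2: 30 × 1 = 30
Optimal cost = 425.
Saving = 530 − 425 = 105.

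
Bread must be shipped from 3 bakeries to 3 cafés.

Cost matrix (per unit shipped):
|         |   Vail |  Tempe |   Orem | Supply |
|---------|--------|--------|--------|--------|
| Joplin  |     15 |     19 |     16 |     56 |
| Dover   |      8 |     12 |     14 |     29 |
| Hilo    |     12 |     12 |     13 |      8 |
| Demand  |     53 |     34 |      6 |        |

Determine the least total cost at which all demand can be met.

A cheapest plan:
  Joplin->Vail: 24 × 15 = 360
  Joplin->Tempe: 26 × 19 = 494
  Joplin->Orem: 6 × 16 = 96
  Dover->Vail: 29 × 8 = 232
  Hilo->Tempe: 8 × 12 = 96
Total = 360 + 494 + 96 + 232 + 96 = 1278.

1278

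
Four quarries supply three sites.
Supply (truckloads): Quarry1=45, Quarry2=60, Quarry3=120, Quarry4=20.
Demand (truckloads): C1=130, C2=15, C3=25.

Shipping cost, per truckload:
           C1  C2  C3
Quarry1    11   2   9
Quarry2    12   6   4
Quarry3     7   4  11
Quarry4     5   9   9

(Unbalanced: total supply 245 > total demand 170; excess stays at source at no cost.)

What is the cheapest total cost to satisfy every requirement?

1000

A cheapest plan:
  Quarry1–C2: 15 × 2 = 30
  Quarry2–C3: 25 × 4 = 100
  Quarry3–C1: 110 × 7 = 770
  Quarry4–C1: 20 × 5 = 100
Total = 30 + 100 + 770 + 100 = 1000.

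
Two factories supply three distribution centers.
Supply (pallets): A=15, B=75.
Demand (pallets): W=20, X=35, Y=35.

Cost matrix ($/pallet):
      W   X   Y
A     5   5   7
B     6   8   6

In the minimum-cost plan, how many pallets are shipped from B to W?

20

Solving gives:
  A→X: 15 × $5 = $75
  B→W: 20 × $6 = $120
  B→X: 20 × $8 = $160
  B→Y: 35 × $6 = $210
Total cost = $565.
So B→W carries 20 pallets.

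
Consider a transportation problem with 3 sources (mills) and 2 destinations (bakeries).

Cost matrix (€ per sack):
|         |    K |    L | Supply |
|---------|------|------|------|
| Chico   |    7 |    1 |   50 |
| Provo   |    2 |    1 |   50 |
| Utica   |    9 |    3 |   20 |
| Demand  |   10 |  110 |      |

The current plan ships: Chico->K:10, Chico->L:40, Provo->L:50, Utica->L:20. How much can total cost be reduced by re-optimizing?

50

Current plan cost = 10·7 + 40·1 + 50·1 + 20·3 = €220.
Optimal plan:
  Chico–L: 50 × €1 = €50
  Provo–K: 10 × €2 = €20
  Provo–L: 40 × €1 = €40
  Utica–L: 20 × €3 = €60
Optimal cost = €170.
Saving = 220 − 170 = €50.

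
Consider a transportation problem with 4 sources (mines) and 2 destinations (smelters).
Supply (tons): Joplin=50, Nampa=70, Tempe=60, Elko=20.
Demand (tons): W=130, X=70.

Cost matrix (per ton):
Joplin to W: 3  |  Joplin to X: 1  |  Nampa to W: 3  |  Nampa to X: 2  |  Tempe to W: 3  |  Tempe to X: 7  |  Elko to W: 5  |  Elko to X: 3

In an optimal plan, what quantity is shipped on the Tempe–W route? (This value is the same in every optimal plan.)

Solving gives:
  Joplin->X: 50 × 1 = 50
  Nampa->W: 70 × 3 = 210
  Tempe->W: 60 × 3 = 180
  Elko->X: 20 × 3 = 60
Total cost = 500.
So Tempe→W carries 60 tons.

60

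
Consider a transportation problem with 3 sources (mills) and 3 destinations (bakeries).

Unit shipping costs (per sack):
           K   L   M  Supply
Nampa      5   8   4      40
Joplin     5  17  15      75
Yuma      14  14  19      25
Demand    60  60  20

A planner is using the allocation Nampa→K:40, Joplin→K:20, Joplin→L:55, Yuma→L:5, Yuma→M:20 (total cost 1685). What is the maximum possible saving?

Current plan cost = 40·5 + 20·5 + 55·17 + 5·14 + 20·19 = 1685.
Optimal plan:
  Nampa to L: 20 × 8 = 160
  Nampa to M: 20 × 4 = 80
  Joplin to K: 60 × 5 = 300
  Joplin to L: 15 × 17 = 255
  Yuma to L: 25 × 14 = 350
Optimal cost = 1145.
Saving = 1685 − 1145 = 540.

540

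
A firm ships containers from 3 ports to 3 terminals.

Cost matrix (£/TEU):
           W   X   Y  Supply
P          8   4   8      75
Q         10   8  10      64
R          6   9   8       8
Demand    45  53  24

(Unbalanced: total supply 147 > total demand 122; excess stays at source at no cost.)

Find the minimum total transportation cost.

An optimal shipping plan:
  P→X: 53 TEU
  P→Y: 22 TEU
  Q→W: 37 TEU
  Q→Y: 2 TEU
  R→W: 8 TEU
Total cost = £826.
(Supply check: P ships 75; Q ships 39; R ships 8.)

826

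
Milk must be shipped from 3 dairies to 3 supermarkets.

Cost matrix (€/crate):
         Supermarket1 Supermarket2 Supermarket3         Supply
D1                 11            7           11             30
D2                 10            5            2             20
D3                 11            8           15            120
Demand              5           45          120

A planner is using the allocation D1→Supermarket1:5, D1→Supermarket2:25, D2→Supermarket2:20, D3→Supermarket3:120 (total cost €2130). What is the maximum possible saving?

Current plan cost = 5·11 + 25·7 + 20·5 + 120·15 = €2130.
Optimal plan:
  D1–Supermarket3: 30 crates
  D2–Supermarket3: 20 crates
  D3–Supermarket1: 5 crates
  D3–Supermarket2: 45 crates
  D3–Supermarket3: 70 crates
Optimal cost = €1835.
Saving = 2130 − 1835 = €295.

295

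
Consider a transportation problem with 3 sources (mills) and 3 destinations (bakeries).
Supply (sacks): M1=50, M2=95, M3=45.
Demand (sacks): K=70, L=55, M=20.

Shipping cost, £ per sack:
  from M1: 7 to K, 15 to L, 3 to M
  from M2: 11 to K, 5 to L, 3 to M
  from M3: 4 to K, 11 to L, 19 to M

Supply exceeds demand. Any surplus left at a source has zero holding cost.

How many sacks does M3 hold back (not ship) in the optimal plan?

An optimal plan:
  M1->K: 25 × £7 = £175
  M2->L: 55 × £5 = £275
  M2->M: 20 × £3 = £60
  M3->K: 45 × £4 = £180
Total cost = £690.
M3 ships 45 of its 45, leaving 0.

0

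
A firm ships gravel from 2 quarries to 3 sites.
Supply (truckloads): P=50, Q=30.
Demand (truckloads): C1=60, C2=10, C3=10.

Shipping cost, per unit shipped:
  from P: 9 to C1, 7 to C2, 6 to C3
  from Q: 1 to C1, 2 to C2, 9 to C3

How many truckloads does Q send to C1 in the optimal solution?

30

Optimal shipments:
  P->C1: 30 × 9 = 270
  P->C2: 10 × 7 = 70
  P->C3: 10 × 6 = 60
  Q->C1: 30 × 1 = 30
Total cost = 430.
So Q→C1 carries 30 truckloads.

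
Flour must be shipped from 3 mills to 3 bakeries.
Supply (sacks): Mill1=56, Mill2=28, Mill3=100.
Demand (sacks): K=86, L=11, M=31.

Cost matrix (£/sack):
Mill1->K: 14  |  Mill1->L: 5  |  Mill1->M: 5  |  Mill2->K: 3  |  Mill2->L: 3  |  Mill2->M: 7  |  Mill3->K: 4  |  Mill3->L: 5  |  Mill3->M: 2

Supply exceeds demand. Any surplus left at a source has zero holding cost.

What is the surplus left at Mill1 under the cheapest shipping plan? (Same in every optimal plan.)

56

Minimum-cost shipments:
  Mill2 to K: 17 × £3 = £51
  Mill2 to L: 11 × £3 = £33
  Mill3 to K: 69 × £4 = £276
  Mill3 to M: 31 × £2 = £62
Total cost = £422.
Mill1 ships 0 of its 56, leaving 56.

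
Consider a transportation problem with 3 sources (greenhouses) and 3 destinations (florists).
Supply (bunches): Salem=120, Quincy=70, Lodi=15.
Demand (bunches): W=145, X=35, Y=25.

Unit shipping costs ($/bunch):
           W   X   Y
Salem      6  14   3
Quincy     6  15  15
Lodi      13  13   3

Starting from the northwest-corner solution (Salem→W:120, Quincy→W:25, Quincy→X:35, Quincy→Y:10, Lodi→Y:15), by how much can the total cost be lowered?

170

Current plan cost = 120·6 + 25·6 + 35·15 + 10·15 + 15·3 = $1590.
Optimal plan:
  Salem–W: 75 bunches
  Salem–X: 20 bunches
  Salem–Y: 25 bunches
  Quincy–W: 70 bunches
  Lodi–X: 15 bunches
Optimal cost = $1420.
Saving = 1590 − 1420 = $170.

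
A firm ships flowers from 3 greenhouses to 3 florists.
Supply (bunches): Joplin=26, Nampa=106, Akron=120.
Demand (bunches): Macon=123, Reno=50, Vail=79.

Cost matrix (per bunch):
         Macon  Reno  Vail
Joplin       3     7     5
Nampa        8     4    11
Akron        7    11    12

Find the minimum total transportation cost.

1777

Optimal allocation:
  Joplin–Vail: 26 bunches
  Nampa–Macon: 3 bunches
  Nampa–Reno: 50 bunches
  Nampa–Vail: 53 bunches
  Akron–Macon: 120 bunches
Total cost = 1777.
(Supply check: Joplin ships 26; Nampa ships 106; Akron ships 120.)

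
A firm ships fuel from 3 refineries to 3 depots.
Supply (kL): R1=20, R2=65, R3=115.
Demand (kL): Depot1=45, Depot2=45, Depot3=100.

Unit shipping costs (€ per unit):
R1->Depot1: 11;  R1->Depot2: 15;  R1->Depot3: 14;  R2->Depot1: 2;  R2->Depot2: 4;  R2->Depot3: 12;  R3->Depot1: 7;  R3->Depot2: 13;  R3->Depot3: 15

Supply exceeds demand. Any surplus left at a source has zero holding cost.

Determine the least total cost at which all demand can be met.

Optimal allocation:
  R1->Depot3: 20 × €14 = €280
  R2->Depot1: 20 × €2 = €40
  R2->Depot2: 45 × €4 = €180
  R3->Depot1: 25 × €7 = €175
  R3->Depot3: 80 × €15 = €1200
Total = 280 + 40 + 180 + 175 + 1200 = €1875.

1875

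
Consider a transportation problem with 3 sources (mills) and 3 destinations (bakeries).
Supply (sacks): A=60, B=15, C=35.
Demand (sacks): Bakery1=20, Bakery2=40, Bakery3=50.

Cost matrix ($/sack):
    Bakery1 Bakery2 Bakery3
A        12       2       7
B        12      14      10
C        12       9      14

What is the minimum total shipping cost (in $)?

820

One minimum-cost allocation:
  A–Bakery2: 25 × $2 = $50
  A–Bakery3: 35 × $7 = $245
  B–Bakery3: 15 × $10 = $150
  C–Bakery1: 20 × $12 = $240
  C–Bakery2: 15 × $9 = $135
Total = 50 + 245 + 150 + 240 + 135 = $820.
(Supply check: A ships 60; B ships 15; C ships 35.)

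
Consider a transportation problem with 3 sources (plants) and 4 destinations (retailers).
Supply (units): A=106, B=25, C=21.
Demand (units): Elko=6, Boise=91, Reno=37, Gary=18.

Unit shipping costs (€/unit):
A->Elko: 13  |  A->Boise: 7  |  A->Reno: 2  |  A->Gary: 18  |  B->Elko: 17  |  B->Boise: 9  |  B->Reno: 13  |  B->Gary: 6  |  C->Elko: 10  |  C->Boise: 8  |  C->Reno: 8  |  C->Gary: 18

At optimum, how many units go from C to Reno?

Optimal shipments:
  A–Boise: 69 × €7 = €483
  A–Reno: 37 × €2 = €74
  B–Boise: 7 × €9 = €63
  B–Gary: 18 × €6 = €108
  C–Elko: 6 × €10 = €60
  C–Boise: 15 × €8 = €120
Total cost = €908.
The route C→Reno is not used.

0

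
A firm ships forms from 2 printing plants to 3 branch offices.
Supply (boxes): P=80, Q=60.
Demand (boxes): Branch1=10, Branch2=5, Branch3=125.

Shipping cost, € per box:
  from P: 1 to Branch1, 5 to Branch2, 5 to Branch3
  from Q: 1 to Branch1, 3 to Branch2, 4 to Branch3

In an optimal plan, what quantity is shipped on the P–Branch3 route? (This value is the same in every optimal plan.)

70

Solving gives:
  P–Branch1: 10 × €1 = €10
  P–Branch3: 70 × €5 = €350
  Q–Branch2: 5 × €3 = €15
  Q–Branch3: 55 × €4 = €220
Total cost = €595.
So P→Branch3 carries 70 boxes.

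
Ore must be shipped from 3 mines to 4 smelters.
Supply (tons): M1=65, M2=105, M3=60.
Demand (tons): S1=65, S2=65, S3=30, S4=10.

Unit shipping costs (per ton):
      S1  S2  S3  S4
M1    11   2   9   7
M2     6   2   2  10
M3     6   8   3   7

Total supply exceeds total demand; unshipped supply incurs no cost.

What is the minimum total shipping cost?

650

An optimal shipping plan:
  M1 to S2: 55 × 2 = 110
  M2 to S1: 65 × 6 = 390
  M2 to S2: 10 × 2 = 20
  M2 to S3: 30 × 2 = 60
  M3 to S4: 10 × 7 = 70
Total = 110 + 390 + 20 + 60 + 70 = 650.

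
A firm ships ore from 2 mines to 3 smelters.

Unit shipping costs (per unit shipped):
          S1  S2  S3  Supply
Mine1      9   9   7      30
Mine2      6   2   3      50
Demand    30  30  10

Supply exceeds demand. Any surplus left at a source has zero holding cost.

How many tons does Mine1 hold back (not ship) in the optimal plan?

An optimal plan:
  Mine1–S1: 20 tons
  Mine2–S1: 10 tons
  Mine2–S2: 30 tons
  Mine2–S3: 10 tons
Total cost = 330.
Mine1 ships 20 of its 30, leaving 10.

10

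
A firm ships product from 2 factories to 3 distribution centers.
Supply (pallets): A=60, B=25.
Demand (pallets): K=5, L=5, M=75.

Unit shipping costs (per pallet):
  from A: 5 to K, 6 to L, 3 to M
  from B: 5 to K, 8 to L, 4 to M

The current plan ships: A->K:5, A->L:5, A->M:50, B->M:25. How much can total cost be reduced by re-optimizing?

Current plan cost = 5·5 + 5·6 + 50·3 + 25·4 = 305.
Optimal plan:
  A–L: 5 × 6 = 30
  A–M: 55 × 3 = 165
  B–K: 5 × 5 = 25
  B–M: 20 × 4 = 80
Optimal cost = 300.
Saving = 305 − 300 = 5.

5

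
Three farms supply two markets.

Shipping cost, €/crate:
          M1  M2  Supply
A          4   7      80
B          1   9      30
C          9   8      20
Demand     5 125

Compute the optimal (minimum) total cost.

An optimal shipping plan:
  A to M2: 80 × €7 = €560
  B to M1: 5 × €1 = €5
  B to M2: 25 × €9 = €225
  C to M2: 20 × €8 = €160
Total = 560 + 5 + 225 + 160 = €950.
(Supply check: A ships 80; B ships 30; C ships 20.)

950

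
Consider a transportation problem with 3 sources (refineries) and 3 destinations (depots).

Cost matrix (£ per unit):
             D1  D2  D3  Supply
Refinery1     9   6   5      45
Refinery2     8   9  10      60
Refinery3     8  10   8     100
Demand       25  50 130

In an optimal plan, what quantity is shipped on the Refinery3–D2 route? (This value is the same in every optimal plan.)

0

Optimal shipments:
  Refinery1 to D3: 45 kL
  Refinery2 to D1: 10 kL
  Refinery2 to D2: 50 kL
  Refinery3 to D1: 15 kL
  Refinery3 to D3: 85 kL
Total cost = £1555.
The route Refinery3→D2 is not used.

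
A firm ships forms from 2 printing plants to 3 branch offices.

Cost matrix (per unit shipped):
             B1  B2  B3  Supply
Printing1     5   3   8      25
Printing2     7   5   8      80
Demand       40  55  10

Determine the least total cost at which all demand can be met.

An optimal shipping plan:
  Printing1→B1: 25 × 5 = 125
  Printing2→B1: 15 × 7 = 105
  Printing2→B2: 55 × 5 = 275
  Printing2→B3: 10 × 8 = 80
Total = 125 + 105 + 275 + 80 = 585.
(Supply check: Printing1 ships 25; Printing2 ships 80.)

585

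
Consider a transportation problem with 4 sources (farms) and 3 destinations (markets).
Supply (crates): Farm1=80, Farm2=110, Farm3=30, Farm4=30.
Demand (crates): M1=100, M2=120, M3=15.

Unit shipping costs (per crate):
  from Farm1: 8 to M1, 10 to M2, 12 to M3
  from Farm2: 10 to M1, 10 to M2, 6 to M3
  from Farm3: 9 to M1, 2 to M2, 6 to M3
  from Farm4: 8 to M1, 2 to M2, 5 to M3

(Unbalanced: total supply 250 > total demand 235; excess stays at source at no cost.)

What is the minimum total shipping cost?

One minimum-cost allocation:
  Farm1–M1: 80 crates
  Farm2–M1: 20 crates
  Farm2–M2: 60 crates
  Farm2–M3: 15 crates
  Farm3–M2: 30 crates
  Farm4–M2: 30 crates
Total cost = 1650.
(Supply check: Farm1 ships 80; Farm2 ships 95; Farm3 ships 30; Farm4 ships 30.)

1650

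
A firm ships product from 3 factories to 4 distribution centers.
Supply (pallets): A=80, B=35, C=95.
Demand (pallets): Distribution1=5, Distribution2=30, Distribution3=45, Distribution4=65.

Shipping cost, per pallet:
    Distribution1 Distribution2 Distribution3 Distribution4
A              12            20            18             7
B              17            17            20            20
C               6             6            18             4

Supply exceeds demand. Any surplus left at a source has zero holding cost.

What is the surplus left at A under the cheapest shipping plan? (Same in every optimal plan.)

An optimal plan:
  A->Distribution3: 45 pallets
  A->Distribution4: 5 pallets
  C->Distribution1: 5 pallets
  C->Distribution2: 30 pallets
  C->Distribution4: 60 pallets
Total cost = 1295.
A ships 50 of its 80, leaving 30.

30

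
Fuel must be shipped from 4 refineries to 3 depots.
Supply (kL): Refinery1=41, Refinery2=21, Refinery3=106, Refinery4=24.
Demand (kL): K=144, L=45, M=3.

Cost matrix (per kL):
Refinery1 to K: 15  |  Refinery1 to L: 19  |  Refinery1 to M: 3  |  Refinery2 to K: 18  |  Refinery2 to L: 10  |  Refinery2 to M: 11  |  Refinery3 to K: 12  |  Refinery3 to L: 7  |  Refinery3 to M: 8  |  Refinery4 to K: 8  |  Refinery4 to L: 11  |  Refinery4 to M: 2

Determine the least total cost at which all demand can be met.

Optimal allocation:
  Refinery1–K: 38 kL
  Refinery1–M: 3 kL
  Refinery2–L: 21 kL
  Refinery3–K: 82 kL
  Refinery3–L: 24 kL
  Refinery4–K: 24 kL
Total cost = 2133.
(Supply check: Refinery1 ships 41; Refinery2 ships 21; Refinery3 ships 106; Refinery4 ships 24.)

2133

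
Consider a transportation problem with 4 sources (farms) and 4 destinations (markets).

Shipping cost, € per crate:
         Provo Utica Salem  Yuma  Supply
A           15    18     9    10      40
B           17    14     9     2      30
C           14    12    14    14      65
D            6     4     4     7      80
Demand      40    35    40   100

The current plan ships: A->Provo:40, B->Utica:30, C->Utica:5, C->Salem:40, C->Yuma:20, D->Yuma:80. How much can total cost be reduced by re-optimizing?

780

Current plan cost = 40·15 + 30·14 + 5·12 + 40·14 + 20·14 + 80·7 = €2480.
Optimal plan:
  A to Yuma: 40 × €10 = €400
  B to Yuma: 30 × €2 = €60
  C to Provo: 35 × €14 = €490
  C to Yuma: 30 × €14 = €420
  D to Provo: 5 × €6 = €30
  D to Utica: 35 × €4 = €140
  D to Salem: 40 × €4 = €160
Optimal cost = €1700.
Saving = 2480 − 1700 = €780.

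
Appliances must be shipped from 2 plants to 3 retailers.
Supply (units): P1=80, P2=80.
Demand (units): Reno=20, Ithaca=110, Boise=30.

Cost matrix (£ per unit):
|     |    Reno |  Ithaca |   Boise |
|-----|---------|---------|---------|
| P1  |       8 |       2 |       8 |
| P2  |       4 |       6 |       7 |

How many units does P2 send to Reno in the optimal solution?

20

The minimum-cost plan:
  P1→Ithaca: 80 × £2 = £160
  P2→Reno: 20 × £4 = £80
  P2→Ithaca: 30 × £6 = £180
  P2→Boise: 30 × £7 = £210
Total cost = £630.
So P2→Reno carries 20 units.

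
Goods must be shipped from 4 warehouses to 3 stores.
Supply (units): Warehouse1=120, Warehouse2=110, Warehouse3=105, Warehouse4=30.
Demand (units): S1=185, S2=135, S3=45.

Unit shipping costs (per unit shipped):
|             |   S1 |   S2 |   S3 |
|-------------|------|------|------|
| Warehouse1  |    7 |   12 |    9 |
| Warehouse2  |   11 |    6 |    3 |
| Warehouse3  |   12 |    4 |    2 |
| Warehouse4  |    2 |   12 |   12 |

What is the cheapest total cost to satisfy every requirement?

One minimum-cost allocation:
  Warehouse1->S1: 120 units
  Warehouse2->S1: 35 units
  Warehouse2->S2: 30 units
  Warehouse2->S3: 45 units
  Warehouse3->S2: 105 units
  Warehouse4->S1: 30 units
Total cost = 2020.
(Supply check: Warehouse1 ships 120; Warehouse2 ships 110; Warehouse3 ships 105; Warehouse4 ships 30.)

2020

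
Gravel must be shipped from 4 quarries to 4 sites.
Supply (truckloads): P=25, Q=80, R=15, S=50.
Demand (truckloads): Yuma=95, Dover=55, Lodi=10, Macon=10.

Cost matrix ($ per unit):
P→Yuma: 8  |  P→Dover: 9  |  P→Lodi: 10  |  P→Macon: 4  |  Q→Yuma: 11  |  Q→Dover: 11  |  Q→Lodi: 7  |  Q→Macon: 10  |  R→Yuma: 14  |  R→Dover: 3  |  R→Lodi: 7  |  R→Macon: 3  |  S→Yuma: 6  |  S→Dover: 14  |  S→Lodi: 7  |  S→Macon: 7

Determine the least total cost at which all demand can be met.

1345

One minimum-cost allocation:
  P->Yuma: 15 truckloads
  P->Macon: 10 truckloads
  Q->Yuma: 30 truckloads
  Q->Dover: 40 truckloads
  Q->Lodi: 10 truckloads
  R->Dover: 15 truckloads
  S->Yuma: 50 truckloads
Total cost = $1345.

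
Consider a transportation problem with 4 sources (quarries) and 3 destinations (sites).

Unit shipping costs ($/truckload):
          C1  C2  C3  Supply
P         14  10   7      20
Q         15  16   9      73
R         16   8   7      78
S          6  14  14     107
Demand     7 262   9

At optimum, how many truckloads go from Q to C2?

64

The minimum-cost plan:
  P–C2: 20 × $10 = $200
  Q–C2: 64 × $16 = $1024
  Q–C3: 9 × $9 = $81
  R–C2: 78 × $8 = $624
  S–C1: 7 × $6 = $42
  S–C2: 100 × $14 = $1400
Total cost = $3371.
So Q→C2 carries 64 truckloads.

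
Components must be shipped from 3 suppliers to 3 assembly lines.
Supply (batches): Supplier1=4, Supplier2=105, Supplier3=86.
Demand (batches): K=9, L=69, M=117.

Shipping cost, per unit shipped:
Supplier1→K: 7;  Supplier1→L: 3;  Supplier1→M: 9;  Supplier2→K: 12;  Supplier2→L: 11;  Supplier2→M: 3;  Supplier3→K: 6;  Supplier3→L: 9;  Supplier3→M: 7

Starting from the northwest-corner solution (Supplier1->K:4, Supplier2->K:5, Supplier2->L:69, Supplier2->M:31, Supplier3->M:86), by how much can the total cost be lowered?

Current plan cost = 4·7 + 5·12 + 69·11 + 31·3 + 86·7 = 1542.
Optimal plan:
  Supplier1->L: 4 × 3 = 12
  Supplier2->M: 105 × 3 = 315
  Supplier3->K: 9 × 6 = 54
  Supplier3->L: 65 × 9 = 585
  Supplier3->M: 12 × 7 = 84
Optimal cost = 1050.
Saving = 1542 − 1050 = 492.

492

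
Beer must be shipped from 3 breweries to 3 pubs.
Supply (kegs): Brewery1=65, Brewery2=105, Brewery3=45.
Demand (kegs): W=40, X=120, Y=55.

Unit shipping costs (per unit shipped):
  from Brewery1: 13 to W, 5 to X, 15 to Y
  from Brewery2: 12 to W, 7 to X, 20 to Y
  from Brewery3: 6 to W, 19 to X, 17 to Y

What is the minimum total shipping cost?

A cheapest plan:
  Brewery1->X: 15 × 5 = 75
  Brewery1->Y: 50 × 15 = 750
  Brewery2->X: 105 × 7 = 735
  Brewery3->W: 40 × 6 = 240
  Brewery3->Y: 5 × 17 = 85
Total = 75 + 750 + 735 + 240 + 85 = 1885.

1885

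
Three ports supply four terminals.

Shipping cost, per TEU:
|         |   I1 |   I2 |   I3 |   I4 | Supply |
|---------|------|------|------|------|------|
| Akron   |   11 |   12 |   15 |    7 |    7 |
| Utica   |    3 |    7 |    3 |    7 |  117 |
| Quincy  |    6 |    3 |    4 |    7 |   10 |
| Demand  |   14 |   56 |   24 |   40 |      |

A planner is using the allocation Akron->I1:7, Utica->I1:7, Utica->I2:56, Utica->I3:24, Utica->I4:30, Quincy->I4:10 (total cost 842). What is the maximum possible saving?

96

Current plan cost = 7·11 + 7·3 + 56·7 + 24·3 + 30·7 + 10·7 = 842.
Optimal plan:
  Akron->I4: 7 × 7 = 49
  Utica->I1: 14 × 3 = 42
  Utica->I2: 46 × 7 = 322
  Utica->I3: 24 × 3 = 72
  Utica->I4: 33 × 7 = 231
  Quincy->I2: 10 × 3 = 30
Optimal cost = 746.
Saving = 842 − 746 = 96.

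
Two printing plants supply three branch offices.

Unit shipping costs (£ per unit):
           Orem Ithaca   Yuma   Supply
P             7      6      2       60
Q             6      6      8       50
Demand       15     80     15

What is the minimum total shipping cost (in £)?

A cheapest plan:
  P to Ithaca: 45 × £6 = £270
  P to Yuma: 15 × £2 = £30
  Q to Orem: 15 × £6 = £90
  Q to Ithaca: 35 × £6 = £210
Total = 270 + 30 + 90 + 210 = £600.

600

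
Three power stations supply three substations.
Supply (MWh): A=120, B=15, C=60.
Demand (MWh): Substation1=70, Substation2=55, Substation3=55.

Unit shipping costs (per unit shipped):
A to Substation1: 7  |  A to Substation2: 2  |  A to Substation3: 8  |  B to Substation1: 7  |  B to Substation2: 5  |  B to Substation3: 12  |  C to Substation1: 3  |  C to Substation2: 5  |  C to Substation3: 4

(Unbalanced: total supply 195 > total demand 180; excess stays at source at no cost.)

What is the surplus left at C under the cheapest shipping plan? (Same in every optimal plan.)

An optimal plan:
  A->Substation2: 55 MWh
  A->Substation3: 50 MWh
  B->Substation1: 15 MWh
  C->Substation1: 55 MWh
  C->Substation3: 5 MWh
Total cost = 800.
C ships 60 of its 60, leaving 0.

0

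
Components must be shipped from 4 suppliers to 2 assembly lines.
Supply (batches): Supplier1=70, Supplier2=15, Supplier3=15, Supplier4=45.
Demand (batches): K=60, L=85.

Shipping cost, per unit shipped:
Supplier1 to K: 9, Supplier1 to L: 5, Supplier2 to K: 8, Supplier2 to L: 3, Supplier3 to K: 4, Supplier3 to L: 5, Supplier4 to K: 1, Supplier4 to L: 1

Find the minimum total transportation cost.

500

An optimal shipping plan:
  Supplier1 to L: 70 batches
  Supplier2 to L: 15 batches
  Supplier3 to K: 15 batches
  Supplier4 to K: 45 batches
Total cost = 500.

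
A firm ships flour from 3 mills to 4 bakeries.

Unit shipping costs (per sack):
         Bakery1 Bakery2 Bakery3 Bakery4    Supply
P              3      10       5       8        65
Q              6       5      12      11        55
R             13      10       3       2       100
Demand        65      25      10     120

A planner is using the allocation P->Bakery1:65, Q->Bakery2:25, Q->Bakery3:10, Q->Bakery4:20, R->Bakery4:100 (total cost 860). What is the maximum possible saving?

40

Current plan cost = 65·3 + 25·5 + 10·12 + 20·11 + 100·2 = 860.
Optimal plan:
  P–Bakery1: 35 × 3 = 105
  P–Bakery3: 10 × 5 = 50
  P–Bakery4: 20 × 8 = 160
  Q–Bakery1: 30 × 6 = 180
  Q–Bakery2: 25 × 5 = 125
  R–Bakery4: 100 × 2 = 200
Optimal cost = 820.
Saving = 860 − 820 = 40.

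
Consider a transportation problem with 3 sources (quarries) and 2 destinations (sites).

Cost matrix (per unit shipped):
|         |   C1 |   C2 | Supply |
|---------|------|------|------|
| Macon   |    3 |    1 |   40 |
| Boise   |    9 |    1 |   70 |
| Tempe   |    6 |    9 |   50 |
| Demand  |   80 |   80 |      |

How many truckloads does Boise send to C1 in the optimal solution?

Solving gives:
  Macon->C1: 30 × 3 = 90
  Macon->C2: 10 × 1 = 10
  Boise->C2: 70 × 1 = 70
  Tempe->C1: 50 × 6 = 300
Total cost = 470.
The route Boise→C1 is not used.

0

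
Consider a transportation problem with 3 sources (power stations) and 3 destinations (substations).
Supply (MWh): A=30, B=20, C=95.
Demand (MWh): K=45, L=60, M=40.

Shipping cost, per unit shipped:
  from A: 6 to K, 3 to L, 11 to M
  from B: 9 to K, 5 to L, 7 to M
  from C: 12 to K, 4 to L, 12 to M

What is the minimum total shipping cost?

980

A cheapest plan:
  A->K: 30 × 6 = 180
  B->M: 20 × 7 = 140
  C->K: 15 × 12 = 180
  C->L: 60 × 4 = 240
  C->M: 20 × 12 = 240
Total = 180 + 140 + 180 + 240 + 240 = 980.
(Supply check: A ships 30; B ships 20; C ships 95.)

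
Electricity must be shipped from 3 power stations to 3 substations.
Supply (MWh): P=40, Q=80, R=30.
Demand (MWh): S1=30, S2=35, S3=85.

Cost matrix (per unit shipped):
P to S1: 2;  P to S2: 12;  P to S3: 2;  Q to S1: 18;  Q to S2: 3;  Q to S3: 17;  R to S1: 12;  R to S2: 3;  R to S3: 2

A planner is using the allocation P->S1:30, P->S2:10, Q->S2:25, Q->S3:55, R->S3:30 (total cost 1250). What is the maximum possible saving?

Current plan cost = 30·2 + 10·12 + 25·3 + 55·17 + 30·2 = 1250.
Optimal plan:
  P->S1: 30 × 2 = 60
  P->S3: 10 × 2 = 20
  Q->S2: 35 × 3 = 105
  Q->S3: 45 × 17 = 765
  R->S3: 30 × 2 = 60
Optimal cost = 1010.
Saving = 1250 − 1010 = 240.

240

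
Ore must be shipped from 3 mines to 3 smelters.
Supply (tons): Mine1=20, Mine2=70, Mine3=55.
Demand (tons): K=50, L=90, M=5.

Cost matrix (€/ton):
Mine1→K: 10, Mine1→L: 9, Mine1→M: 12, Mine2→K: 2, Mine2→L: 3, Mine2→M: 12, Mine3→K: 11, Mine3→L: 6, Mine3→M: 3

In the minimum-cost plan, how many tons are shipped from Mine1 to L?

20

Optimal shipments:
  Mine1–L: 20 × €9 = €180
  Mine2–K: 50 × €2 = €100
  Mine2–L: 20 × €3 = €60
  Mine3–L: 50 × €6 = €300
  Mine3–M: 5 × €3 = €15
Total cost = €655.
So Mine1→L carries 20 tons.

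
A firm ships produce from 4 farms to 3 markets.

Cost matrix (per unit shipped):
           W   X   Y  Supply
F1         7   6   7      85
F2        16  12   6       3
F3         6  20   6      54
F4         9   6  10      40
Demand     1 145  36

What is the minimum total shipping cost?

1348

Optimal allocation:
  F1–X: 85 × 6 = 510
  F2–X: 3 × 12 = 36
  F3–W: 1 × 6 = 6
  F3–X: 17 × 20 = 340
  F3–Y: 36 × 6 = 216
  F4–X: 40 × 6 = 240
Total = 510 + 36 + 6 + 340 + 216 + 240 = 1348.
(Supply check: F1 ships 85; F2 ships 3; F3 ships 54; F4 ships 40.)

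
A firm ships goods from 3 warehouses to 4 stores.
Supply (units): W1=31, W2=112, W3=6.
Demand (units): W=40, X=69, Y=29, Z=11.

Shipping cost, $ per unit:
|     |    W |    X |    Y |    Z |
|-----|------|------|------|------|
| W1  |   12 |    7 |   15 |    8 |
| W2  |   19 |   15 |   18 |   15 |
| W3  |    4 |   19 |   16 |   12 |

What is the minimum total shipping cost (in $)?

A cheapest plan:
  W1–X: 31 units
  W2–W: 34 units
  W2–X: 38 units
  W2–Y: 29 units
  W2–Z: 11 units
  W3–W: 6 units
Total cost = $2144.

2144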